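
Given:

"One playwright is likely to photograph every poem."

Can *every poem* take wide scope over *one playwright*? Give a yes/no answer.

Yes

*every poem* is the object of the infinitival complement of a raising predicate; raising infinitives are transparent for QR, so the two DPs are in effect clausemates.
Clause-internal QR can adjoin the lower DP above the subject, yielding the inverse reading.
The sentence is scopally ambiguous between *one playwright* > *every poem* and *every poem* > *one playwright*.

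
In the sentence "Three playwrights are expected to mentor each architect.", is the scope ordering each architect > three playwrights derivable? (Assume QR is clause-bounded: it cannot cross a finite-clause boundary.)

Yes

Infinitival complements of raising predicates do not block QR; *each architect* and *three playwrights* are effectively clausemates.
Ordinary QR to a clause-peripheral position gives the wide-scope LF for the lower DP.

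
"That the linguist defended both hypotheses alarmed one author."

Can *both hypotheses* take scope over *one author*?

No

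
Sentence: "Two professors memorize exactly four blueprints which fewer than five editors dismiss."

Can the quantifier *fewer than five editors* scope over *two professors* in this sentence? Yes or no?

*fewer than five editors* occurs within the relative clause *which fewer than five editors dismiss* modifying *exactly four blueprints*.
Relative clauses block scope extraction: QR cannot target a position outside the modified NP.
*fewer than five editors* > *two professors* would require crossing that boundary, which is illicit.

No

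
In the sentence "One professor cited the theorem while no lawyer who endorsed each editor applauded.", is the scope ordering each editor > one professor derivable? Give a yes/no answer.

*each editor* occurs within the relative clause *who endorsed each editor*, which is itself inside the adjunct *while no lawyer who endorsed each editor applauded*.
Nested islands: the RC island is itself inside an adjunct island, so wide scope is doubly excluded.
Hence only narrow scope for *each editor* (under *one professor*) survives.
(Only the surface reading survives: one fixed professor with respect to all the relevant editors.)

No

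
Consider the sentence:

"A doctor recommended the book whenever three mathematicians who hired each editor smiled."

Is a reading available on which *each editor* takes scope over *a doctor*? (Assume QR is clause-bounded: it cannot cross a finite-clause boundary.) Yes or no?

No

The DP *each editor* is contained in the relative clause *who hired each editor*, which is itself inside the adjunct *whenever three mathematicians who hired each editor smiled*.
Nested islands: the RC island is itself inside an adjunct island, so wide scope is doubly excluded.
So *each editor* cannot raise to a position above *a doctor*.
(Only the surface reading survives: one fixed doctor with respect to all the relevant editors.)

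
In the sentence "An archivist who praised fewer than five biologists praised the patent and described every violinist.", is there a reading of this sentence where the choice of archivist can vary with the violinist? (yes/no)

This is the *every violinist* > *an archivist* reading.
*every violinist* occurs within one conjunct of the coordinate structure (*described every violinist*).
A quantifier cannot raise out of one conjunct of a coordination across the whole coordinate structure — the CSC applies to QR.
*every violinist* is confined to the island and cannot take scope over *an archivist*.
(Only the surface reading survives: one fixed archivist with respect to all the relevant violinists.)

No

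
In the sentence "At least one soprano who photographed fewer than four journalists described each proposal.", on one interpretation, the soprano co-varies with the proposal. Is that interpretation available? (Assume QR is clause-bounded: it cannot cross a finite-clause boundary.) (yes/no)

Yes

The described interpretation is the *each proposal* > *at least one soprano* scoping.
The RC *who photographed fewer than four journalists* is an island, but *each proposal* is not inside it — it is the matrix object, a clausemate of *at least one soprano*.
Ordinary QR to a clause-peripheral position gives the wide-scope LF for the lower DP.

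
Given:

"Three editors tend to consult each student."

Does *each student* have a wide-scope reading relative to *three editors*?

Infinitival complements of raising predicates do not block QR; *each student* and *three editors* are effectively clausemates.
Ordinary QR to a clause-peripheral position gives the wide-scope LF for the lower DP.

Yes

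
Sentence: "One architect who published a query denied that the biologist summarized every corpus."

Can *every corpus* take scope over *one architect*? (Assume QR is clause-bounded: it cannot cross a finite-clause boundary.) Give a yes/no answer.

The target quantifier *every corpus* is part of the finite complement clause *that the biologist summarized every corpus*.
With QR restricted to its own tensed clause, the embedded quantifier cannot reach a matrix scope position.
So *every corpus* cannot raise high enough to outscope *one architect*; only the surface ordering *one architect* > *every corpus* is available.

No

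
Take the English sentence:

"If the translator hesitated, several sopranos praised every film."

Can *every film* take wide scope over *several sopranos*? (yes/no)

Yes

*every film* is a matrix argument; the adjunct is an island but the target quantifier is outside it.
Since no island is crossed, the inverse ordering is licensed alongside surface scope.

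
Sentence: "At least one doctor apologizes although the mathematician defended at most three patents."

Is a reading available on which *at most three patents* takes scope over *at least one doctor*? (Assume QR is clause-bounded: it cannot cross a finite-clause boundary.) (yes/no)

No

The target quantifier *at most three patents* is part of the adjunct clause *although the mathematician defended at most three patents*.
Adjuncts are opaque for quantifier raising; a quantifier in an adjunct stays inside it.
There is no licit LF on which *at most three patents* c-commands *at least one doctor*.
(Only the surface reading survives: one fixed doctor with respect to all the relevant patents.)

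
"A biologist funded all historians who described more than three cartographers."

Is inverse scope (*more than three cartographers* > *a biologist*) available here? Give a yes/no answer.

No

Structurally, *more than three cartographers* is inside the relative clause *who described more than three cartographers* modifying *all historians*.
Relative clauses are scope islands: a quantifier cannot QR out of a relative clause to take scope in the matrix clause.
Hence only narrow scope for *more than three cartographers* (under *a biologist*) survives.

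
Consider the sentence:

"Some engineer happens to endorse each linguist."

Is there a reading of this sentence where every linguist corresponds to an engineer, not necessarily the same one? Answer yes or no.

Yes

This is the *each linguist* > *some engineer* reading.
Infinitival complements of raising predicates do not block QR; *each linguist* and *some engineer* are effectively clausemates.
Ordinary QR to a clause-peripheral position gives the wide-scope LF for the lower DP.
The sentence is scopally ambiguous between *some engineer* > *each linguist* and *each linguist* > *some engineer*.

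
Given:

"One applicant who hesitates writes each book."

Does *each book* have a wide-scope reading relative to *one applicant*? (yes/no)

*each book* is a matrix argument; only *one applicant* is modified by the relative clause *who hesitates*, so the RC island is irrelevant to the target quantifier.
Clause-internal QR can adjoin the lower DP above the subject, yielding the inverse reading.

Yes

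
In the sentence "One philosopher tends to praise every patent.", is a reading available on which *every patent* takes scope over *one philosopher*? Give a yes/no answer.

Infinitival complements of raising predicates do not block QR; *every patent* and *one philosopher* are effectively clausemates.
With no island boundary between them, the object can take inverse scope over the subject via ordinary QR within the clause.
Both orderings are possible: *one philosopher* > *every patent* and *every patent* > *one philosopher*.

Yes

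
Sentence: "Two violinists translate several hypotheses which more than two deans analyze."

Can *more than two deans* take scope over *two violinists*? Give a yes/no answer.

No

*more than two deans* sits inside the relative clause *which more than two deans analyze* modifying *several hypotheses*.
Relative clauses block scope extraction: QR cannot target a position outside the modified NP.
So the wide-scope reading for *more than two deans* is blocked.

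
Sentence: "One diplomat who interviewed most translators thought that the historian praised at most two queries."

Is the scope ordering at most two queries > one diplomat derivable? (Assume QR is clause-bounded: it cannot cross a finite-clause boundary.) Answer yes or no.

No

The DP *at most two queries* is contained in the finite complement clause *that the historian praised at most two queries*.
Finite CP is the ceiling for QR here, by assumption.
*at most two queries* is confined to the island and cannot take scope over *one diplomat*.
(Only the surface reading survives: one fixed diplomat with respect to all the relevant queries.)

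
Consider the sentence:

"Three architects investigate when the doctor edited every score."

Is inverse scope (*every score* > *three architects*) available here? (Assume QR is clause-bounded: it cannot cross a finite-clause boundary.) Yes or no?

*every score* sits inside the embedded question *when the doctor edited every score*.
An indirect question is a wh-island; the filled [Spec,CP] blocks QR across the CP edge.
*every score* is confined to the island and cannot take scope over *three architects*.

No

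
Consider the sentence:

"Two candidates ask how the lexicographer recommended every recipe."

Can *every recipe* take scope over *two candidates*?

*every recipe* sits inside the embedded question *how the lexicographer recommended every recipe*.
The wh-island constraint blocks QR out of an embedded interrogative.
*every recipe* is confined to the island and cannot take scope over *two candidates*.

No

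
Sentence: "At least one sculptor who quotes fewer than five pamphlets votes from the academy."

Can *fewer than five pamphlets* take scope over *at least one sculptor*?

*fewer than five pamphlets* occurs within the relative clause *who quotes fewer than five pamphlets*.
The relative clause forms an island for QR, so the quantifier is confined to the head noun's restrictor.
So the wide-scope reading for *fewer than five pamphlets* is blocked.

No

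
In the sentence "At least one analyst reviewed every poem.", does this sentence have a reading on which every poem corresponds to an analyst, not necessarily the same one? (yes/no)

Yes

The described interpretation is the *every poem* > *at least one analyst* scoping.
*every poem* and *at least one analyst* are in the same minimal clause.
No island intervenes, so both surface and inverse scope are derivable.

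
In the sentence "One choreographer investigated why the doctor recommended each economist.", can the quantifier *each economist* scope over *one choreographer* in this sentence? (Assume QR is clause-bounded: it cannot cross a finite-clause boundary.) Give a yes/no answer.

*each economist* sits inside the embedded question *why the doctor recommended each economist*.
Embedded questions are wh-islands: a quantifier inside an indirect question cannot QR into the matrix clause.
The inverse ordering *each economist* > *one choreographer* is therefore underivable.

No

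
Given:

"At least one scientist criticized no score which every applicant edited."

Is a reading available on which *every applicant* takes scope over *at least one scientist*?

*every applicant* is embedded in the relative clause *which every applicant edited* modifying *no score*.
Quantifiers inside a relative clause are trapped there; the RC boundary blocks QR.
*every applicant* > *at least one scientist* would require crossing that boundary, which is illicit.

No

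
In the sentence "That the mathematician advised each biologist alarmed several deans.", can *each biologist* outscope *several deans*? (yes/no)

No

Structurally, *each biologist* is inside the sentential subject *that the mathematician advised each biologist*.
The subject-island constraint blocks QR out of a clausal subject.
*each biologist* > *several deans* would require crossing that boundary, which is illicit.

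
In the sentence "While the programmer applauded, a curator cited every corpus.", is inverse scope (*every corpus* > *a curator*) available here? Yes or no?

Yes

Although there is an adjunct clause, *every corpus* is in the main clause, not inside the adjunct.
QR within a single clause is free, so the lower quantifier may take scope over the higher one.
Both orderings are possible: *a curator* > *every corpus* and *every corpus* > *a curator*.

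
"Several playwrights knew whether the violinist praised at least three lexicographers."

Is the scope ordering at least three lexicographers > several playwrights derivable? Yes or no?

No

Structurally, *at least three lexicographers* is inside the embedded question *whether the violinist praised at least three lexicographers*.
The wh-island constraint blocks QR out of an embedded interrogative.
The inverse ordering *at least three lexicographers* > *several playwrights* is therefore underivable.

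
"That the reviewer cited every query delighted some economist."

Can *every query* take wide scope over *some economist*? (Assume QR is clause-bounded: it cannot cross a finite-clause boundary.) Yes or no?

The DP *every query* is contained in the sentential subject *that the reviewer cited every query*.
Subjects — clausal subjects included — are islands for extraction, and QR is no exception.
*every query* is confined to the island and cannot take scope over *some economist*.

No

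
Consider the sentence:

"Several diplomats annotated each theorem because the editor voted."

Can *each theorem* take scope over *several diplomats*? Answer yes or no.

Neither queried DP is inside the adjunct, so the adjunct-island constraint does not apply.
No island intervenes, so both surface and inverse scope are derivable.

Yes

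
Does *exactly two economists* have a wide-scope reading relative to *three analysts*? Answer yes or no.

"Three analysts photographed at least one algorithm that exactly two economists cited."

*exactly two economists* is embedded in the relative clause *that exactly two economists cited* modifying *at least one algorithm*.
QR out of a relative clause is ruled out by the relative-clause island constraint.
Hence only narrow scope for *exactly two economists* (under *three analysts*) survives.

No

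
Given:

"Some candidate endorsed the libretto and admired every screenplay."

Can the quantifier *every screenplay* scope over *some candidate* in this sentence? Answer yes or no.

*every screenplay* is embedded in one conjunct of the coordinate structure (*admired every screenplay*).
The Coordinate Structure Constraint blocks movement (including QR) out of a single conjunct.
So *every screenplay* cannot raise to a position above *some candidate*.

No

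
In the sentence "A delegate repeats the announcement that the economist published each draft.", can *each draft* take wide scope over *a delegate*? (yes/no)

The DP *each draft* is contained in the complex NP *the announcement that the economist published each draft*.
A that-clause complement to a noun is an island; QR cannot cross the NP boundary.
So *each draft* cannot raise high enough to outscope *a delegate*; only the surface ordering *a delegate* > *each draft* is available.

No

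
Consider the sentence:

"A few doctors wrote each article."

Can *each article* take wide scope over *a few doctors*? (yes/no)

Yes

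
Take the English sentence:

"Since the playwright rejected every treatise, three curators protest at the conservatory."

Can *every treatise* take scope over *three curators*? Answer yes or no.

*every treatise* occurs within the adjunct clause *since the playwright rejected every treatise*.
Adverbial clauses are not L-marked, so they are barriers for QR — the quantifier cannot escape the adjunct.
*every treatise* is confined to the island and cannot take scope over *three curators*.

No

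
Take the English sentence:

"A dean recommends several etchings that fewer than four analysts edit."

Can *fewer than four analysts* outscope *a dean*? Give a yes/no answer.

No

The DP *fewer than four analysts* is contained in the relative clause *that fewer than four analysts edit* modifying *several etchings*.
A relative clause is a scope island — quantifier raising cannot cross its boundary.
So *fewer than four analysts* cannot raise high enough to outscope *a dean*; only the surface ordering *a dean* > *fewer than four analysts* is available.
(Only the surface reading survives: one fixed dean with respect to all the relevant analysts.)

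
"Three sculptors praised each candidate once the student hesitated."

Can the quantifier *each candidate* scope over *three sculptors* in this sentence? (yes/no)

Yes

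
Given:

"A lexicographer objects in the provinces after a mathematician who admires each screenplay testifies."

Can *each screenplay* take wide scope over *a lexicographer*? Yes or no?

No

Structurally, *each screenplay* is inside the relative clause *who admires each screenplay*, which is itself inside the adjunct *after a mathematician who admires each screenplay testifies*.
Two island boundaries intervene — the relative clause and the adjunct. Either alone would block QR.
Hence only narrow scope for *each screenplay* (under *a lexicographer*) survives.
(Only the surface reading survives: one fixed lexicographer with respect to all the relevant screenplays.)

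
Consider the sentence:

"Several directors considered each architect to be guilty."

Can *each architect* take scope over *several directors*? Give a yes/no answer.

Yes

*each architect* is an ECM subject; ECM complements are not islands, and the embedded quantifier may take matrix scope.
QR within a single clause is free, so the lower quantifier may take scope over the higher one.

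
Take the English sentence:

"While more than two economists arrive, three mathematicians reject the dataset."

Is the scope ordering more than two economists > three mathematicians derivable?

No

The DP *more than two economists* is contained in the adjunct clause *while more than two economists arrive*.
Scope out of an adjunct clause is unavailable: QR respects the adjunct-island constraint.
So the wide-scope reading for *more than two economists* is blocked.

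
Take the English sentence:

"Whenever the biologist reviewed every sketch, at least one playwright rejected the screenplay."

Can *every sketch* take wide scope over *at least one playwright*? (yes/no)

*every sketch* is embedded in the adjunct clause *whenever the biologist reviewed every sketch*.
Adjunct clauses are scope islands: a quantifier inside an adjunct cannot raise into the matrix clause.
So *every sketch* cannot raise to a position above *at least one playwright*.

No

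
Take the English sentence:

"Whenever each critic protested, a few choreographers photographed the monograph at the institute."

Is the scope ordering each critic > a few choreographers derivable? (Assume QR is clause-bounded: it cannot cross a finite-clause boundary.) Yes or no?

No

The target quantifier *each critic* is part of the adjunct clause *whenever each critic protested*.
Adjuncts are opaque for quantifier raising; a quantifier in an adjunct stays inside it.
*each critic* > *a few choreographers* would require crossing that boundary, which is illicit.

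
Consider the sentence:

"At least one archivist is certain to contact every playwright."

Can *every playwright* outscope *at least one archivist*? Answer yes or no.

Yes

The matrix predicate is a raising verb, whose infinitival complement is not a scope island — *every playwright* can QR into the matrix clause.
Clause-internal QR can adjoin the lower DP above the subject, yielding the inverse reading.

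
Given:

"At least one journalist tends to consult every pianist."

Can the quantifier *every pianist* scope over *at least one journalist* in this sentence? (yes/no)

Yes

Infinitival complements of raising predicates do not block QR; *every pianist* and *at least one journalist* are effectively clausemates.
Ordinary QR to a clause-peripheral position gives the wide-scope LF for the lower DP.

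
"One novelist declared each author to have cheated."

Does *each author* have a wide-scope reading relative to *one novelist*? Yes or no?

This is an ECM construction: *each author* is the infinitival subject, Case-marked by the matrix verb, and the infinitive is transparent for QR.
No island intervenes, so both surface and inverse scope are derivable.
Both orderings are possible: *one novelist* > *each author* and *each author* > *one novelist*.

Yes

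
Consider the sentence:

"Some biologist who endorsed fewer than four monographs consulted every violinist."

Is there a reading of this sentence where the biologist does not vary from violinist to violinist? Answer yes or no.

This is the *some biologist* > *every violinist* reading.
Surface scope (*some biologist* > *every violinist*) is always derivable; islands only block QR, not in-situ interpretation.

Yes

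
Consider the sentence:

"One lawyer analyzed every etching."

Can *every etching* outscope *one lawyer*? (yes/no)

Yes

*one lawyer* and *every etching* are co-arguments of the matrix verb, with nothing but a clause-internal boundary between them.
QR within a single clause is free, so the lower quantifier may take scope over the higher one.
So *every etching* > *one lawyer* is among the available readings.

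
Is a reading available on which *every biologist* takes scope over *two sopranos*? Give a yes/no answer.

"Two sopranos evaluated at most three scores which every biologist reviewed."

No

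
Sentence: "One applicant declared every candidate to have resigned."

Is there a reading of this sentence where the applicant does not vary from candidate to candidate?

Yes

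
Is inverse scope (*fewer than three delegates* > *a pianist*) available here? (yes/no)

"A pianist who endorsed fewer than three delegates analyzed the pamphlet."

*fewer than three delegates* occurs within the relative clause *who endorsed fewer than three delegates*.
Quantifiers inside a relative clause are trapped there; the RC boundary blocks QR.
So *fewer than three delegates* cannot raise high enough to outscope *a pianist*; only the surface ordering *a pianist* > *fewer than three delegates* is available.
(Only the surface reading survives: one fixed pianist with respect to all the relevant delegates.)

No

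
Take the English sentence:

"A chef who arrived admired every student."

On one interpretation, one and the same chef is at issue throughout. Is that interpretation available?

Yes

This is the *a chef* > *every student* reading.
That is the surface-scope ordering, which is always one of the available readings — island constraints only ever restrict inverse scope.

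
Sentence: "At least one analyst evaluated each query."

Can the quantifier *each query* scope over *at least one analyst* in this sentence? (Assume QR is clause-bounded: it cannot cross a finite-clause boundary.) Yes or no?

*at least one analyst* and *each query* are co-arguments of the matrix verb, with nothing but a clause-internal boundary between them.
QR within a single clause is free, so the lower quantifier may take scope over the higher one.
The sentence is scopally ambiguous between *at least one analyst* > *each query* and *each query* > *at least one analyst*.

Yes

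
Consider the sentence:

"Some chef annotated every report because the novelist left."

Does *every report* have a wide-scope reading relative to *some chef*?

The adjunct clause does not contain *every report*, which is the matrix object.
QR within a single clause is free, so the lower quantifier may take scope over the higher one.
The sentence is scopally ambiguous between *some chef* > *every report* and *every report* > *some chef*.

Yes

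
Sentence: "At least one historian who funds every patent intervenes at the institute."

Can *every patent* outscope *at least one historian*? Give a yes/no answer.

No

The target quantifier *every patent* is part of the relative clause *who funds every patent*.
Relative clauses are scope islands: a quantifier cannot QR out of a relative clause to take scope in the matrix clause.
So *every patent* cannot raise high enough to outscope *at least one historian*; only the surface ordering *at least one historian* > *every patent* is available.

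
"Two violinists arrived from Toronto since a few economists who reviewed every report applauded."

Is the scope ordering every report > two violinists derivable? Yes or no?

No

*every report* sits inside the relative clause *who reviewed every report*, which is itself inside the adjunct *since a few economists who reviewed every report applauded*.
Both the relative clause and the enclosing adjunct are scope islands; QR cannot cross either.
There is no licit LF on which *every report* c-commands *two violinists*.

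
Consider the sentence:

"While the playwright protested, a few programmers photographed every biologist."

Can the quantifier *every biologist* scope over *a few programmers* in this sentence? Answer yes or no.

Yes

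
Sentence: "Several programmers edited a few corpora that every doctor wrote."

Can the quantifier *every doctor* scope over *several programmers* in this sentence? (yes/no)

No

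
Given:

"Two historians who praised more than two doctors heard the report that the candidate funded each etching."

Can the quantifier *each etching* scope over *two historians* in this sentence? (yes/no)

*each etching* sits inside the complex NP *the report that the candidate funded each etching*.
Noun-complement clauses are scope islands (the Complex NP Constraint): a quantifier inside one cannot scope into the matrix.
*each etching* > *two historians* would require crossing that boundary, which is illicit.

No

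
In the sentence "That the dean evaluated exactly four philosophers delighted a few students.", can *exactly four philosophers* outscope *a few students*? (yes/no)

No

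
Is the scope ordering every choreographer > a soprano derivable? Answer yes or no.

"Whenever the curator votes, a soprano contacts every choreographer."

Yes

*every choreographer* is a matrix argument; the adjunct is an island but the target quantifier is outside it.
Since no island is crossed, the inverse ordering is licensed alongside surface scope.
Both orderings are possible: *a soprano* > *every choreographer* and *every choreographer* > *a soprano*.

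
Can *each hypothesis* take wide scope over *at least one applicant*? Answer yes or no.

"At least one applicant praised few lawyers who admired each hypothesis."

*each hypothesis* sits inside the relative clause *who admired each hypothesis* modifying *few lawyers*.
A relative clause is a scope island — quantifier raising cannot cross its boundary.
Hence only narrow scope for *each hypothesis* (under *at least one applicant*) survives.
(Only the surface reading survives: one fixed applicant with respect to all the relevant hypotheses.)

No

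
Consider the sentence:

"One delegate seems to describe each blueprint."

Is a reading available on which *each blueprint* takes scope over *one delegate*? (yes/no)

Yes

The matrix predicate is a raising verb, whose infinitival complement is not a scope island — *each blueprint* can QR into the matrix clause.
Clause-internal QR can adjoin the lower DP above the subject, yielding the inverse reading.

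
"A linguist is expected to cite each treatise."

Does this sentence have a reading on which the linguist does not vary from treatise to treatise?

This is the *a linguist* > *each treatise* reading.
Surface scope (*a linguist* > *each treatise*) is always derivable; islands only block QR, not in-situ interpretation.

Yes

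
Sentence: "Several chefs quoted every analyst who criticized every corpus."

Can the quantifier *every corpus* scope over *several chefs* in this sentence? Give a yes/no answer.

No

The DP *every corpus* is contained in the relative clause *who criticized every corpus* modifying *every analyst*.
The relative clause forms an island for QR, so the quantifier is confined to the head noun's restrictor.
So *every corpus* cannot raise to a position above *several chefs*.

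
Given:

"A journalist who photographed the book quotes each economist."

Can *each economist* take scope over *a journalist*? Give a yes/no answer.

Yes

The relative clause *who photographed the book* modifies *a journalist*, but *each economist* is not inside that relative clause — it is an argument of the matrix verb.
QR within a single clause is free, so the lower quantifier may take scope over the higher one.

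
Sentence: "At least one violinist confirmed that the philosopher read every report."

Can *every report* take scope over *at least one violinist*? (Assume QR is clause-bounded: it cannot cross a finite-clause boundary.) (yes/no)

No

*every report* sits inside the finite complement clause *that the philosopher read every report*.
Given the clause-boundedness assumption, QR cannot cross the finite CP into the matrix.
The inverse ordering *every report* > *at least one violinist* is therefore underivable.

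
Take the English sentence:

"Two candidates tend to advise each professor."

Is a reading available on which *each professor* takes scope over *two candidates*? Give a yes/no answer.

Raising constructions are monoclausal for scope purposes; *each professor* is not separated from *two candidates* by any island.
Nothing blocks QR of the lower DP to a position above the higher one, so inverse scope is available.

Yes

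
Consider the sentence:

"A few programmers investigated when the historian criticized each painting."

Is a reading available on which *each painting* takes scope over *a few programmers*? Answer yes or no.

No

*each painting* sits inside the embedded question *when the historian criticized each painting*.
Embedded wh-clauses are opaque for QR, so the quantifier stays inside the question.
So the wide-scope reading for *each painting* is blocked.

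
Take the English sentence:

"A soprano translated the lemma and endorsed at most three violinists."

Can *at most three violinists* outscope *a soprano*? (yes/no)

No

*at most three violinists* occurs within one conjunct of the coordinate structure (*endorsed at most three violinists*).
A quantifier cannot raise out of one conjunct of a coordination across the whole coordinate structure — the CSC applies to QR.
Hence only narrow scope for *at most three violinists* (under *a soprano*) survives.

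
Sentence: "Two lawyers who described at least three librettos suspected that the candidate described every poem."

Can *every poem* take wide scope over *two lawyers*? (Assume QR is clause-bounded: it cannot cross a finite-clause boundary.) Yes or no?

*every poem* sits inside the finite complement clause *that the candidate described every poem*.
With QR restricted to its own tensed clause, the embedded quantifier cannot reach a matrix scope position.
*every poem* > *two lawyers* would require crossing that boundary, which is illicit.

No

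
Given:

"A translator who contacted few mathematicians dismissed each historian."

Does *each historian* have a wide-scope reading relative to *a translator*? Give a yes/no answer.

*each historian* is a matrix argument; only *a translator* is modified by the relative clause *who contacted few mathematicians*, so the RC island is irrelevant to the target quantifier.
QR within a single clause is free, so the lower quantifier may take scope over the higher one.

Yes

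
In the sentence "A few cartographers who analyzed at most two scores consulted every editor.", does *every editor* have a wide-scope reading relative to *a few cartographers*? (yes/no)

The relative clause *who analyzed at most two scores* modifies *a few cartographers*, but *every editor* is not inside that relative clause — it is an argument of the matrix verb.
Nothing blocks QR of the lower DP to a position above the higher one, so inverse scope is available.

Yes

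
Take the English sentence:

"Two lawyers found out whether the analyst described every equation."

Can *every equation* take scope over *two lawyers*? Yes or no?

No

The DP *every equation* is contained in the embedded question *whether the analyst described every equation*.
The wh-island constraint blocks QR out of an embedded interrogative.
So the wide-scope reading for *every equation* is blocked.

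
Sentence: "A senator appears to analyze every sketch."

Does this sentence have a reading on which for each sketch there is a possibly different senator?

The described interpretation is the *every sketch* > *a senator* scoping.
*every sketch* is the object of the infinitival complement of a raising predicate; raising infinitives are transparent for QR, so the two DPs are in effect clausemates.
QR within a single clause is free, so the lower quantifier may take scope over the higher one.
So *every sketch* > *a senator* is among the available readings.

Yes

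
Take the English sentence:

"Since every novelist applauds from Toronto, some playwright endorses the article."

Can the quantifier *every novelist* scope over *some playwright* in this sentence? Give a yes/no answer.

No

The target quantifier *every novelist* is part of the adjunct clause *since every novelist applauds from Toronto*.
Since the clause is an adjunct (not a complement), the Adjunct Condition blocks QR across its edge.
So *every novelist* cannot raise to a position above *some playwright*.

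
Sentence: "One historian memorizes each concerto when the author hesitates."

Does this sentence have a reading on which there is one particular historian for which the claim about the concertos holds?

Yes

The paraphrase describes the scope ordering *one historian* > *each concerto*.
Nothing needs to raise for *one historian* > *each concerto*, so no island constraint is at stake.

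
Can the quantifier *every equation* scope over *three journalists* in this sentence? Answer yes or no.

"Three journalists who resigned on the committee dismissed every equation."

*every equation* is a matrix argument; only *three journalists* is modified by the relative clause *who resigned on the committee*, so the RC island is irrelevant to the target quantifier.
QR within a single clause is free, so the lower quantifier may take scope over the higher one.

Yes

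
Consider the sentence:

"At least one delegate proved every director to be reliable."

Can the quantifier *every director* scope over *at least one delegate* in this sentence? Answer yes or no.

The ECM infinitive is scope-transparent — *every director* is free to raise above *at least one delegate*.
QR within a single clause is free, so the lower quantifier may take scope over the higher one.

Yes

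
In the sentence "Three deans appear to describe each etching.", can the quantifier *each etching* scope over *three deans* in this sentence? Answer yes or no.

Yes

Infinitival complements of raising predicates do not block QR; *each etching* and *three deans* are effectively clausemates.
Nothing blocks QR of the lower DP to a position above the higher one, so inverse scope is available.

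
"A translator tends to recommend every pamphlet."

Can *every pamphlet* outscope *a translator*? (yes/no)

*every pamphlet* is inside a raising infinitive, which is transparent to QR (no CP barrier), so it behaves as a matrix argument.
Clause-internal QR can adjoin the lower DP above the subject, yielding the inverse reading.

Yes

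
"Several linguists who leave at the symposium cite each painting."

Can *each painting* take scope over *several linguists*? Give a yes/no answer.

Yes

The RC *who leave at the symposium* is an island, but *each painting* is not inside it — it is the matrix object, a clausemate of *several linguists*.
Ordinary QR to a clause-peripheral position gives the wide-scope LF for the lower DP.
Both orderings are possible: *several linguists* > *each painting* and *each painting* > *several linguists*.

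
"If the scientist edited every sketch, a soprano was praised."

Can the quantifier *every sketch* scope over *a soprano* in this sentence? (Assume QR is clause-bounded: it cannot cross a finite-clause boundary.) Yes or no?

Structurally, *every sketch* is inside the adjunct clause *if the scientist edited every sketch*.
Since the clause is an adjunct (not a complement), the Adjunct Condition blocks QR across its edge.
There is no licit LF on which *every sketch* c-commands *a soprano*.

No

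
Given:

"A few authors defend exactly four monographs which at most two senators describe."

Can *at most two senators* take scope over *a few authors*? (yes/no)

No

Structurally, *at most two senators* is inside the relative clause *which at most two senators describe* modifying *exactly four monographs*.
A relative clause is a scope island — quantifier raising cannot cross its boundary.
*at most two senators* is confined to the island and cannot take scope over *a few authors*.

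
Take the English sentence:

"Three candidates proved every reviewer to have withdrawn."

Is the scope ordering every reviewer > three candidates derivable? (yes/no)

Yes

This is an ECM construction: *every reviewer* is the infinitival subject, Case-marked by the matrix verb, and the infinitive is transparent for QR.
Nothing blocks QR of the lower DP to a position above the higher one, so inverse scope is available.
Both orderings are possible: *three candidates* > *every reviewer* and *every reviewer* > *three candidates*.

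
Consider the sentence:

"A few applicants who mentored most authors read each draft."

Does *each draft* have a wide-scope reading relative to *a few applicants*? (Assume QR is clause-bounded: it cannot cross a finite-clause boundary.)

Yes

The relative clause *who mentored most authors* modifies *a few applicants*, but *each draft* is not inside that relative clause — it is an argument of the matrix verb.
Nothing blocks QR of the lower DP to a position above the higher one, so inverse scope is available.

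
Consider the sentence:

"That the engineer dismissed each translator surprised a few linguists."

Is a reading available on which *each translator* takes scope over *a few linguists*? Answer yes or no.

*each translator* is embedded in the sentential subject *that the engineer dismissed each translator*.
Clausal subjects are scope islands; QR from inside the subject into the matrix is barred.
*each translator* is confined to the island and cannot take scope over *a few linguists*.

No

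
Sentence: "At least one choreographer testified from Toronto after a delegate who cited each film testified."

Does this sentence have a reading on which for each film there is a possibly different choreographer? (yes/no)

No

The described interpretation is the *each film* > *at least one choreographer* scoping.
Structurally, *each film* is inside the relative clause *who cited each film*, which is itself inside the adjunct *after a delegate who cited each film testified*.
Even if one barrier were somehow void, the other would still block QR.
So *each film* cannot raise to a position above *at least one choreographer*.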